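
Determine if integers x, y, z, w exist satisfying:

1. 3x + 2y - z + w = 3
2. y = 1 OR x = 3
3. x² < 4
Yes

Take x = 0, y = 1, z = -1, w = 0. Substituting into each constraint:
  (1) 3(0) + 2(1) + 1 + 0 = 3 ✓
  (2) y = 1, target 1 ✓ (first branch holds)
  (3) x² = (0)² = 0, and 0 < 4 ✓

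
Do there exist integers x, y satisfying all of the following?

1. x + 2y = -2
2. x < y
Yes

Take x = -2, y = 0. Substituting into each constraint:
  (1) (-2) + 2(0) = -2 ✓
  (2) -2 < 0 ✓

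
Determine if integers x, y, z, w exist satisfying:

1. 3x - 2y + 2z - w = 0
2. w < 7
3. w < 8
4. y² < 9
Yes

Take x = 0, y = 0, z = 0, w = 0. Substituting into each constraint:
  (1) 3(0) - 2(0) + 2(0) + 0 = 0 ✓
  (2) 0 < 7 ✓
  (3) 0 < 8 ✓
  (4) y² = (0)² = 0, and 0 < 9 ✓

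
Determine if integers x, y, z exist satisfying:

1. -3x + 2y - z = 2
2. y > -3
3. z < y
Yes

Take x = 0, y = 1, z = 0. Substituting into each constraint:
  (1) -3(0) + 2(1) + 0 = 2 ✓
  (2) 1 > -3 ✓
  (3) 0 < 1 ✓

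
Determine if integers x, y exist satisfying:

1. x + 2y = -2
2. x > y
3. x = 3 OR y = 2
No

The full constraint system is jointly infeasible over the integers. Each constraint and what it forces:

  - x + 2y = -2: is a linear equation tying the variables together
  - x > y: bounds one variable relative to another variable
  - x = 3 OR y = 2: forces a choice: either x = 3 or y = 2

Split on the disjunction (x = 3 OR y = 2):
  • If x = 3: with x = 3, every remaining term of the linear equation is divisible by 2, so the left side is ≡ 0 (mod 2); but the right side -5 ≡ 1 (mod 2). No integers can satisfy it.
  • If y = 2: the equation forces x = -6, giving (y, x) = (2, -6), which violates x > y.
Both branches are infeasible, so the system has no integer solution.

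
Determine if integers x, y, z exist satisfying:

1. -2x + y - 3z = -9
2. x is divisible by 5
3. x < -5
Yes

Take x = -10, y = -29, z = 0. Substituting into each constraint:
  (1) -2(-10) + (-29) - 3(0) = -9 ✓
  (2) -10 = 5 × -2, remainder 0 ✓
  (3) -10 < -5 ✓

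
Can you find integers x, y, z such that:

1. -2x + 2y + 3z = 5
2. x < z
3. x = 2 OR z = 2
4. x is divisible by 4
No

The full constraint system is jointly infeasible over the integers. Each constraint and what it forces:

  - -2x + 2y + 3z = 5: is a linear equation tying the variables together
  - x < z: bounds one variable relative to another variable
  - x = 2 OR z = 2: forces a choice: either x = 2 or z = 2
  - x is divisible by 4: restricts x to multiples of 4

Split on the disjunction (x = 2 OR z = 2):
  • If x = 2: this contradicts the divisibility constraint — 2 is not a multiple of 4.
  • If z = 2: with z = 2, writing x = 4x', every remaining term of the linear equation is divisible by 2, so the left side is ≡ 0 (mod 2); but the right side -1 ≡ 1 (mod 2). No integers can satisfy it.
Both branches are infeasible, so the system has no integer solution.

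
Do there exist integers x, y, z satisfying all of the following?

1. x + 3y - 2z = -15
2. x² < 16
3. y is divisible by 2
Yes

Take x = 1, y = 0, z = 8. Substituting into each constraint:
  (1) 1 + 3(0) - 2(8) = -15 ✓
  (2) x² = (1)² = 1, and 1 < 16 ✓
  (3) 0 = 2 × 0, remainder 0 ✓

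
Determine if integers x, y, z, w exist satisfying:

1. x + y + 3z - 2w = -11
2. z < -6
Yes

Take x = 10, y = 0, z = -7, w = 0. Substituting into each constraint:
  (1) 10 + 0 + 3(-7) - 2(0) = -11 ✓
  (2) -7 < -6 ✓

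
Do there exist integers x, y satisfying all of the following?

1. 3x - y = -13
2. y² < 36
Yes

Take x = -5, y = -2. Substituting into each constraint:
  (1) 3(-5) + 2 = -13 ✓
  (2) y² = (-2)² = 4, and 4 < 36 ✓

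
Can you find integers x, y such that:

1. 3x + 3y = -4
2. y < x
No

Even the single constraint (3x + 3y = -4) is infeasible over the integers.

  - 3x + 3y = -4: every term on the left is divisible by 3, so the LHS ≡ 0 (mod 3), but the RHS -4 is not — no integer solution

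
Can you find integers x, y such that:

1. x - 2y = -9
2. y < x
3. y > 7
Yes

Take x = 11, y = 10. Substituting into each constraint:
  (1) 11 - 2(10) = -9 ✓
  (2) 10 < 11 ✓
  (3) 10 > 7 ✓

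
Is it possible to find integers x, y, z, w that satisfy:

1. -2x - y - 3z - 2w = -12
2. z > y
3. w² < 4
Yes

Take x = 7, y = -2, z = 0, w = 0. Substituting into each constraint:
  (1) -2(7) + 2 - 3(0) - 2(0) = -12 ✓
  (2) 0 > -2 ✓
  (3) w² = (0)² = 0, and 0 < 4 ✓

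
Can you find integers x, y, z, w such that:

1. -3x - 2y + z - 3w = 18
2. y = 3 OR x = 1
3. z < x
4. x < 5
Yes

Take x = 1, y = 0, z = 0, w = -7. Substituting into each constraint:
  (1) -3(1) - 2(0) + 0 - 3(-7) = 18 ✓
  (2) x = 1, target 1 ✓ (second branch holds)
  (3) 0 < 1 ✓
  (4) 1 < 5 ✓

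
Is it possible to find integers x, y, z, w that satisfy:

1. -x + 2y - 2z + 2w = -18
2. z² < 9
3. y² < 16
Yes

Take x = 18, y = 0, z = 0, w = 0. Substituting into each constraint:
  (1) (-18) + 2(0) - 2(0) + 2(0) = -18 ✓
  (2) z² = (0)² = 0, and 0 < 9 ✓
  (3) y² = (0)² = 0, and 0 < 16 ✓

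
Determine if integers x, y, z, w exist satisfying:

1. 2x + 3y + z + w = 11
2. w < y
Yes

Take x = 4, y = 1, z = 0, w = 0. Substituting into each constraint:
  (1) 2(4) + 3(1) + 0 + 0 = 11 ✓
  (2) 0 < 1 ✓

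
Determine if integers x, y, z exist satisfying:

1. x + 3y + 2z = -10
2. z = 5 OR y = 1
Yes

Take x = 1, y = 1, z = -7. Substituting into each constraint:
  (1) 1 + 3(1) + 2(-7) = -10 ✓
  (2) y = 1, target 1 ✓ (second branch holds)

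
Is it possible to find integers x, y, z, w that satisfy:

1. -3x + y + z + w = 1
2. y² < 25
Yes

Take x = 0, y = 0, z = 1, w = 0. Substituting into each constraint:
  (1) -3(0) + 0 + 1 + 0 = 1 ✓
  (2) y² = (0)² = 0, and 0 < 25 ✓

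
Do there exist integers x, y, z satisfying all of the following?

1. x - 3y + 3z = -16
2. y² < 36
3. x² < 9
Yes

Take x = -1, y = 5, z = 0. Substituting into each constraint:
  (1) (-1) - 3(5) + 3(0) = -16 ✓
  (2) y² = (5)² = 25, and 25 < 36 ✓
  (3) x² = (-1)² = 1, and 1 < 9 ✓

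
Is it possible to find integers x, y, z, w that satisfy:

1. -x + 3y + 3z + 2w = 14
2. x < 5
Yes

Take x = -14, y = 0, z = 0, w = 0. Substituting into each constraint:
  (1) 14 + 3(0) + 3(0) + 2(0) = 14 ✓
  (2) -14 < 5 ✓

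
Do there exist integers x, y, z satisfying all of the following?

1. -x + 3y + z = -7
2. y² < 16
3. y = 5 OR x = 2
Yes

Take x = 2, y = 0, z = -5. Substituting into each constraint:
  (1) (-2) + 3(0) + (-5) = -7 ✓
  (2) y² = (0)² = 0, and 0 < 16 ✓
  (3) x = 2, target 2 ✓ (second branch holds)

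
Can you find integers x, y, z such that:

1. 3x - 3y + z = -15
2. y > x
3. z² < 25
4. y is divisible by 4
Yes

Take x = -2, y = 4, z = 3. Substituting into each constraint:
  (1) 3(-2) - 3(4) + 3 = -15 ✓
  (2) 4 > -2 ✓
  (3) z² = (3)² = 9, and 9 < 25 ✓
  (4) 4 = 4 × 1, remainder 0 ✓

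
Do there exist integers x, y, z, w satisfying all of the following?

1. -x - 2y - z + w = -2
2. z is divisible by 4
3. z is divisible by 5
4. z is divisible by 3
Yes

Take x = 0, y = 1, z = 0, w = 0. Substituting into each constraint:
  (1) 0 - 2(1) + 0 + 0 = -2 ✓
  (2) 0 = 4 × 0, remainder 0 ✓
  (3) 0 = 5 × 0, remainder 0 ✓
  (4) 0 = 3 × 0, remainder 0 ✓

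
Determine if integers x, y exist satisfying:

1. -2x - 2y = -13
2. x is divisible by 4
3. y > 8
No

Even the single constraint (-2x - 2y = -13) is infeasible over the integers.

  - -2x - 2y = -13: every term on the left is divisible by 2, so the LHS ≡ 0 (mod 2), but the RHS -13 is not — no integer solution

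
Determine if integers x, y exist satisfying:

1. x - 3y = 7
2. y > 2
Yes

Take x = 16, y = 3. Substituting into each constraint:
  (1) 16 - 3(3) = 7 ✓
  (2) 3 > 2 ✓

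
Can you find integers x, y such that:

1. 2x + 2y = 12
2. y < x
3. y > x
No

A contradictory subset is {y < x, y > x}. No integer assignment can satisfy these jointly:

  - y < x: bounds one variable relative to another variable
  - y > x: bounds one variable relative to another variable

Direct contradiction: x > y and y > x cannot both hold.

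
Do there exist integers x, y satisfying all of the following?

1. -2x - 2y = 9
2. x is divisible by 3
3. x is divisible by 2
No

Even the single constraint (-2x - 2y = 9) is infeasible over the integers.

  - -2x - 2y = 9: every term on the left is divisible by 2, so the LHS ≡ 0 (mod 2), but the RHS 9 is not — no integer solution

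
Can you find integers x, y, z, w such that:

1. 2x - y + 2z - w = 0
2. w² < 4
Yes

Take x = 0, y = 0, z = 0, w = 0. Substituting into each constraint:
  (1) 2(0) + 0 + 2(0) + 0 = 0 ✓
  (2) w² = (0)² = 0, and 0 < 4 ✓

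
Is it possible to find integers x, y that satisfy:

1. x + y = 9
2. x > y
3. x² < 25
No

The full constraint system is jointly infeasible over the integers. Each constraint and what it forces:

  - x + y = 9: is a linear equation tying the variables together
  - x > y: bounds one variable relative to another variable
  - x² < 25: restricts x to |x| ≤ 4

Propagating the comparison: y < x and x ≤ 4 give y ≤ 3. Range argument: with x ∈ [-4, 4], y ∈ [−∞, 3], the left side of the equation is at most 7, but the right side is 9 > 7. No integer solution exists.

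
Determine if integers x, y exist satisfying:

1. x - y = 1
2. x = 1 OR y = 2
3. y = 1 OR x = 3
Yes

Take x = 3, y = 2. Substituting into each constraint:
  (1) 3 + (-2) = 1 ✓
  (2) y = 2, target 2 ✓ (second branch holds)
  (3) x = 3, target 3 ✓ (second branch holds)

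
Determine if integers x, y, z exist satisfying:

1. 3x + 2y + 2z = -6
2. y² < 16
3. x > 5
Yes

Take x = 6, y = 0, z = -12. Substituting into each constraint:
  (1) 3(6) + 2(0) + 2(-12) = -6 ✓
  (2) y² = (0)² = 0, and 0 < 16 ✓
  (3) 6 > 5 ✓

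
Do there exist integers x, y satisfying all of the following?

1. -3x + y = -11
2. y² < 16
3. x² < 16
Yes

Take x = 3, y = -2. Substituting into each constraint:
  (1) -3(3) + (-2) = -11 ✓
  (2) y² = (-2)² = 4, and 4 < 16 ✓
  (3) x² = (3)² = 9, and 9 < 16 ✓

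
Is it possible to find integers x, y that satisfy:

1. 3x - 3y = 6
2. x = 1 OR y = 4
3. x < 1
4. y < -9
No

A contradictory subset is {x = 1 OR y = 4, x < 1, y < -9}. No integer assignment can satisfy these jointly:

  - x = 1 OR y = 4: forces a choice: either x = 1 or y = 4
  - x < 1: bounds one variable relative to a constant
  - y < -9: bounds one variable relative to a constant

Split on the disjunction (x = 1 OR y = 4):
  • If x = 1: this contradicts the bound x ≤ 0.
  • If y = 4: this contradicts the bound y ≤ -10.
Both branches are infeasible, so the system has no integer solution.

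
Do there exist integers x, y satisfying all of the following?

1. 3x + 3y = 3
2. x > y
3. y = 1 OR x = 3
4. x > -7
Yes

Take x = 3, y = -2. Substituting into each constraint:
  (1) 3(3) + 3(-2) = 3 ✓
  (2) 3 > -2 ✓
  (3) x = 3, target 3 ✓ (second branch holds)
  (4) 3 > -7 ✓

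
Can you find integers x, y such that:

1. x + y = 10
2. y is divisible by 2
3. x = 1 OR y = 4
Yes

Take x = 6, y = 4. Substituting into each constraint:
  (1) 6 + 4 = 10 ✓
  (2) 4 = 2 × 2, remainder 0 ✓
  (3) y = 4, target 4 ✓ (second branch holds)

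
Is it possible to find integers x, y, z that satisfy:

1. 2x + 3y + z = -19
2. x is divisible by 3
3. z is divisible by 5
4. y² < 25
Yes

Take x = 39, y = -4, z = -85. Substituting into each constraint:
  (1) 2(39) + 3(-4) + (-85) = -19 ✓
  (2) 39 = 3 × 13, remainder 0 ✓
  (3) -85 = 5 × -17, remainder 0 ✓
  (4) y² = (-4)² = 16, and 16 < 25 ✓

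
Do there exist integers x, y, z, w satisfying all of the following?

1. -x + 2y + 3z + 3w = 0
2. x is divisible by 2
Yes

Take x = 0, y = 0, z = 0, w = 0. Substituting into each constraint:
  (1) 0 + 2(0) + 3(0) + 3(0) = 0 ✓
  (2) 0 = 2 × 0, remainder 0 ✓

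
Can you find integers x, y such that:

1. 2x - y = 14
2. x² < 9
Yes

Take x = 0, y = -14. Substituting into each constraint:
  (1) 2(0) + 14 = 14 ✓
  (2) x² = (0)² = 0, and 0 < 9 ✓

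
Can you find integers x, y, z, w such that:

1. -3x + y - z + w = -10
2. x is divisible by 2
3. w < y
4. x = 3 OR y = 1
Yes

Take x = 0, y = 1, z = 11, w = 0. Substituting into each constraint:
  (1) -3(0) + 1 + (-11) + 0 = -10 ✓
  (2) 0 = 2 × 0, remainder 0 ✓
  (3) 0 < 1 ✓
  (4) y = 1, target 1 ✓ (second branch holds)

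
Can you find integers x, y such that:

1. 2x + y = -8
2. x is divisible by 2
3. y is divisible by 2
Yes

Take x = 0, y = -8. Substituting into each constraint:
  (1) 2(0) + (-8) = -8 ✓
  (2) 0 = 2 × 0, remainder 0 ✓
  (3) -8 = 2 × -4, remainder 0 ✓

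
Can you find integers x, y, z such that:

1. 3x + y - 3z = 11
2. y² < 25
Yes

Take x = 0, y = 2, z = -3. Substituting into each constraint:
  (1) 3(0) + 2 - 3(-3) = 11 ✓
  (2) y² = (2)² = 4, and 4 < 25 ✓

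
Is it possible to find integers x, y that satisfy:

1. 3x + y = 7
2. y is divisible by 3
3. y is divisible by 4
No

A contradictory subset is {3x + y = 7, y is divisible by 3}. No integer assignment can satisfy these jointly:

  - 3x + y = 7: is a linear equation tying the variables together
  - y is divisible by 3: restricts y to multiples of 3

Modular obstruction: writing y = 3y', every remaining term of the linear equation is divisible by 3, so the left side is ≡ 0 (mod 3); but the right side 7 ≡ 1 (mod 3). No integers can satisfy it.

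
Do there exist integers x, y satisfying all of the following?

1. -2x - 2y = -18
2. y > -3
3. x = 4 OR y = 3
Yes

Take x = 4, y = 5. Substituting into each constraint:
  (1) -2(4) - 2(5) = -18 ✓
  (2) 5 > -3 ✓
  (3) x = 4, target 4 ✓ (first branch holds)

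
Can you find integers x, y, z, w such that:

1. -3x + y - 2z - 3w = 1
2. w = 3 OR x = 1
Yes

Take x = 0, y = 0, z = -5, w = 3. Substituting into each constraint:
  (1) -3(0) + 0 - 2(-5) - 3(3) = 1 ✓
  (2) w = 3, target 3 ✓ (first branch holds)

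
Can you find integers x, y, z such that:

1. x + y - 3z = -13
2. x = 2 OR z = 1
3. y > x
Yes

Take x = -6, y = -4, z = 1. Substituting into each constraint:
  (1) (-6) + (-4) - 3(1) = -13 ✓
  (2) z = 1, target 1 ✓ (second branch holds)
  (3) -4 > -6 ✓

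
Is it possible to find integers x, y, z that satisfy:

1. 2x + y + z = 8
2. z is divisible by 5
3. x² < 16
Yes

Take x = 0, y = 8, z = 0. Substituting into each constraint:
  (1) 2(0) + 8 + 0 = 8 ✓
  (2) 0 = 5 × 0, remainder 0 ✓
  (3) x² = (0)² = 0, and 0 < 16 ✓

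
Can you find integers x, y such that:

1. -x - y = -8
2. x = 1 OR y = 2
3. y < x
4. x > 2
Yes

Take x = 6, y = 2. Substituting into each constraint:
  (1) (-6) + (-2) = -8 ✓
  (2) y = 2, target 2 ✓ (second branch holds)
  (3) 2 < 6 ✓
  (4) 6 > 2 ✓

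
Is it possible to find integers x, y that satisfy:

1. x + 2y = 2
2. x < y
Yes

Take x = 0, y = 1. Substituting into each constraint:
  (1) 0 + 2(1) = 2 ✓
  (2) 0 < 1 ✓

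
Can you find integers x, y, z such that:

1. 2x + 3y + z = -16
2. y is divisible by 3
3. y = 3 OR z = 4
Yes

Take x = -10, y = 0, z = 4. Substituting into each constraint:
  (1) 2(-10) + 3(0) + 4 = -16 ✓
  (2) 0 = 3 × 0, remainder 0 ✓
  (3) z = 4, target 4 ✓ (second branch holds)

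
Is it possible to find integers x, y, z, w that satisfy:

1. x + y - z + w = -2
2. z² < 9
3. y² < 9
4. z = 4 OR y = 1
Yes

Take x = -1, y = 1, z = 2, w = 0. Substituting into each constraint:
  (1) (-1) + 1 + (-2) + 0 = -2 ✓
  (2) z² = (2)² = 4, and 4 < 9 ✓
  (3) y² = (1)² = 1, and 1 < 9 ✓
  (4) y = 1, target 1 ✓ (second branch holds)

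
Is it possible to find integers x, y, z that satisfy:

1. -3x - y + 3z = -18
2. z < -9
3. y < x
Yes

Take x = -5, y = -6, z = -13. Substituting into each constraint:
  (1) -3(-5) + 6 + 3(-13) = -18 ✓
  (2) -13 < -9 ✓
  (3) -6 < -5 ✓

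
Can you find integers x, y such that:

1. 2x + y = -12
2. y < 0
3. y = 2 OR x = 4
Yes

Take x = 4, y = -20. Substituting into each constraint:
  (1) 2(4) + (-20) = -12 ✓
  (2) -20 < 0 ✓
  (3) x = 4, target 4 ✓ (second branch holds)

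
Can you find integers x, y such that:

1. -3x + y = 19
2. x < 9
Yes

Take x = -6, y = 1. Substituting into each constraint:
  (1) -3(-6) + 1 = 19 ✓
  (2) -6 < 9 ✓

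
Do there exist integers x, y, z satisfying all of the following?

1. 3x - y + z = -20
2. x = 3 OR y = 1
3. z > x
Yes

Take x = 3, y = 33, z = 4. Substituting into each constraint:
  (1) 3(3) + (-33) + 4 = -20 ✓
  (2) x = 3, target 3 ✓ (first branch holds)
  (3) 4 > 3 ✓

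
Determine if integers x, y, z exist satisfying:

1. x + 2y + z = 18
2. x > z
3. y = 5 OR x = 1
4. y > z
Yes

Take x = 5, y = 5, z = 3. Substituting into each constraint:
  (1) 5 + 2(5) + 3 = 18 ✓
  (2) 5 > 3 ✓
  (3) y = 5, target 5 ✓ (first branch holds)
  (4) 5 > 3 ✓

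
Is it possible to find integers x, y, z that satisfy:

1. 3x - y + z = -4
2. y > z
Yes

Take x = -1, y = 0, z = -1. Substituting into each constraint:
  (1) 3(-1) + 0 + (-1) = -4 ✓
  (2) 0 > -1 ✓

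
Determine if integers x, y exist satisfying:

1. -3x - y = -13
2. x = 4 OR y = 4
Yes

Take x = 3, y = 4. Substituting into each constraint:
  (1) -3(3) + (-4) = -13 ✓
  (2) y = 4, target 4 ✓ (second branch holds)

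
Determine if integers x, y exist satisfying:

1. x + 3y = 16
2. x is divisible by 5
Yes

Take x = 10, y = 2. Substituting into each constraint:
  (1) 10 + 3(2) = 16 ✓
  (2) 10 = 5 × 2, remainder 0 ✓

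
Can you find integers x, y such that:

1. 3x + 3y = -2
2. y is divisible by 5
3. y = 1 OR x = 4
No

Even the single constraint (3x + 3y = -2) is infeasible over the integers.

  - 3x + 3y = -2: every term on the left is divisible by 3, so the LHS ≡ 0 (mod 3), but the RHS -2 is not — no integer solution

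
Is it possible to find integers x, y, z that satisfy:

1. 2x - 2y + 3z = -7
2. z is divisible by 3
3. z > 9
Yes

Take x = -27, y = -1, z = 15. Substituting into each constraint:
  (1) 2(-27) - 2(-1) + 3(15) = -7 ✓
  (2) 15 = 3 × 5, remainder 0 ✓
  (3) 15 > 9 ✓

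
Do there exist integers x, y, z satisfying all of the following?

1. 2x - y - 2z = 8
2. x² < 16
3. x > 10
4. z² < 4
No

A contradictory subset is {x² < 16, x > 10}. No integer assignment can satisfy these jointly:

  - x² < 16: restricts x to |x| ≤ 3
  - x > 10: bounds one variable relative to a constant

Direct contradiction: the bounds on x require x ≥ 11 and x ≤ 3 simultaneously, which is empty.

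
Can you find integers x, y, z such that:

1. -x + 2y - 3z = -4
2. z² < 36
Yes

Take x = 0, y = -2, z = 0. Substituting into each constraint:
  (1) 0 + 2(-2) - 3(0) = -4 ✓
  (2) z² = (0)² = 0, and 0 < 36 ✓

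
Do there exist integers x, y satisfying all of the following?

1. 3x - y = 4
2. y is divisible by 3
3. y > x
No

A contradictory subset is {3x - y = 4, y is divisible by 3}. No integer assignment can satisfy these jointly:

  - 3x - y = 4: is a linear equation tying the variables together
  - y is divisible by 3: restricts y to multiples of 3

Modular obstruction: writing y = 3y', every remaining term of the linear equation is divisible by 3, so the left side is ≡ 0 (mod 3); but the right side 4 ≡ 1 (mod 3). No integers can satisfy it.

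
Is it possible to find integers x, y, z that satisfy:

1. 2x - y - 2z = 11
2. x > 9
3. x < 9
No

A contradictory subset is {x > 9, x < 9}. No integer assignment can satisfy these jointly:

  - x > 9: bounds one variable relative to a constant
  - x < 9: bounds one variable relative to a constant

Direct contradiction: the bounds on x require x ≥ 10 and x ≤ 8 simultaneously, which is empty.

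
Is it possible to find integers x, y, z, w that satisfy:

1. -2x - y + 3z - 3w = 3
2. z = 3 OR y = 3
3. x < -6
Yes

Take x = -9, y = 3, z = -4, w = 0. Substituting into each constraint:
  (1) -2(-9) + (-3) + 3(-4) - 3(0) = 3 ✓
  (2) y = 3, target 3 ✓ (second branch holds)
  (3) -9 < -6 ✓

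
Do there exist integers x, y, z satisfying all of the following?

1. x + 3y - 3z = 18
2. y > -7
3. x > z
Yes

Take x = 0, y = 5, z = -1. Substituting into each constraint:
  (1) 0 + 3(5) - 3(-1) = 18 ✓
  (2) 5 > -7 ✓
  (3) 0 > -1 ✓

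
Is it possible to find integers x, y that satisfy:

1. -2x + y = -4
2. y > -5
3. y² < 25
Yes

Take x = 0, y = -4. Substituting into each constraint:
  (1) -2(0) + (-4) = -4 ✓
  (2) -4 > -5 ✓
  (3) y² = (-4)² = 16, and 16 < 25 ✓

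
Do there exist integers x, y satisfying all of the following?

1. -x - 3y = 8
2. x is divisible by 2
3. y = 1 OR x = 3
No

The full constraint system is jointly infeasible over the integers. Each constraint and what it forces:

  - -x - 3y = 8: is a linear equation tying the variables together
  - x is divisible by 2: restricts x to multiples of 2
  - y = 1 OR x = 3: forces a choice: either y = 1 or x = 3

Split on the disjunction (y = 1 OR x = 3):
  • If y = 1: with y = 1, writing x = 2x', every remaining term of the linear equation is divisible by 2, so the left side is ≡ 0 (mod 2); but the right side 11 ≡ 1 (mod 2). No integers can satisfy it.
  • If x = 3: this contradicts the divisibility constraint — 3 is not a multiple of 2.
Both branches are infeasible, so the system has no integer solution.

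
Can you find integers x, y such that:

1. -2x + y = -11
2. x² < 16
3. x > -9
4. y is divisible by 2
No

A contradictory subset is {-2x + y = -11, y is divisible by 2}. No integer assignment can satisfy these jointly:

  - -2x + y = -11: is a linear equation tying the variables together
  - y is divisible by 2: restricts y to multiples of 2

Modular obstruction: writing y = 2y', every remaining term of the linear equation is divisible by 2, so the left side is ≡ 0 (mod 2); but the right side -11 ≡ 1 (mod 2). No integers can satisfy it.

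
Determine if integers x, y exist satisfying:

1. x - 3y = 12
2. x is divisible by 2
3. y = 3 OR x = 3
No

The full constraint system is jointly infeasible over the integers. Each constraint and what it forces:

  - x - 3y = 12: is a linear equation tying the variables together
  - x is divisible by 2: restricts x to multiples of 2
  - y = 3 OR x = 3: forces a choice: either y = 3 or x = 3

Split on the disjunction (y = 3 OR x = 3):
  • If y = 3: with y = 3, writing x = 2x', every remaining term of the linear equation is divisible by 2, so the left side is ≡ 0 (mod 2); but the right side 21 ≡ 1 (mod 2). No integers can satisfy it.
  • If x = 3: this contradicts the divisibility constraint — 3 is not a multiple of 2.
Both branches are infeasible, so the system has no integer solution.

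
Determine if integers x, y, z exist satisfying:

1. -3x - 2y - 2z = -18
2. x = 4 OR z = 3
Yes

Take x = 4, y = 1, z = 2. Substituting into each constraint:
  (1) -3(4) - 2(1) - 2(2) = -18 ✓
  (2) x = 4, target 4 ✓ (first branch holds)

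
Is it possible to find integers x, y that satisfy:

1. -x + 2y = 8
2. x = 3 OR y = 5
Yes

Take x = 2, y = 5. Substituting into each constraint:
  (1) (-2) + 2(5) = 8 ✓
  (2) y = 5, target 5 ✓ (second branch holds)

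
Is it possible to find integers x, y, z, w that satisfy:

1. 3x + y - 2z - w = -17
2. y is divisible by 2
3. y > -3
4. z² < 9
Yes

Take x = -6, y = 0, z = 2, w = -5. Substituting into each constraint:
  (1) 3(-6) + 0 - 2(2) + 5 = -17 ✓
  (2) 0 = 2 × 0, remainder 0 ✓
  (3) 0 > -3 ✓
  (4) z² = (2)² = 4, and 4 < 9 ✓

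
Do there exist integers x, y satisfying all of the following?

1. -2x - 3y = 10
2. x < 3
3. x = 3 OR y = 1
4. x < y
No

A contradictory subset is {-2x - 3y = 10, x < 3, x = 3 OR y = 1}. No integer assignment can satisfy these jointly:

  - -2x - 3y = 10: is a linear equation tying the variables together
  - x < 3: bounds one variable relative to a constant
  - x = 3 OR y = 1: forces a choice: either x = 3 or y = 1

Split on the disjunction (x = 3 OR y = 1):
  • If x = 3: this contradicts the bound x ≤ 2.
  • If y = 1: with y = 1, every remaining term of the linear equation is divisible by 2, so the left side is ≡ 0 (mod 2); but the right side 13 ≡ 1 (mod 2). No integers can satisfy it.
Both branches are infeasible, so the system has no integer solution.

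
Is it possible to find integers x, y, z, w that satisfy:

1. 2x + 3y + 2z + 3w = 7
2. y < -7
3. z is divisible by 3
Yes

Take x = 2, y = -8, z = 0, w = 9. Substituting into each constraint:
  (1) 2(2) + 3(-8) + 2(0) + 3(9) = 7 ✓
  (2) -8 < -7 ✓
  (3) 0 = 3 × 0, remainder 0 ✓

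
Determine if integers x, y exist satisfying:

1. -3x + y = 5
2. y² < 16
Yes

Take x = -1, y = 2. Substituting into each constraint:
  (1) -3(-1) + 2 = 5 ✓
  (2) y² = (2)² = 4, and 4 < 16 ✓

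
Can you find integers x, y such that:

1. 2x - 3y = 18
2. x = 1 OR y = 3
No

The full constraint system is jointly infeasible over the integers. Each constraint and what it forces:

  - 2x - 3y = 18: is a linear equation tying the variables together
  - x = 1 OR y = 3: forces a choice: either x = 1 or y = 3

Split on the disjunction (x = 1 OR y = 3):
  • If x = 1: with x = 1, every remaining term of the linear equation is divisible by 3, so the left side is ≡ 0 (mod 3); but the right side 16 ≡ 1 (mod 3). No integers can satisfy it.
  • If y = 3: with y = 3, every remaining term of the linear equation is divisible by 2, so the left side is ≡ 0 (mod 2); but the right side 27 ≡ 1 (mod 2). No integers can satisfy it.
Both branches are infeasible, so the system has no integer solution.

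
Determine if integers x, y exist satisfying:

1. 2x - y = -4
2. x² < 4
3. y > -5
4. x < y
Yes

Take x = 0, y = 4. Substituting into each constraint:
  (1) 2(0) + (-4) = -4 ✓
  (2) x² = (0)² = 0, and 0 < 4 ✓
  (3) 4 > -5 ✓
  (4) 0 < 4 ✓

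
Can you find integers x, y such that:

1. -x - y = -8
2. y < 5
Yes

Take x = 8, y = 0. Substituting into each constraint:
  (1) (-8) + 0 = -8 ✓
  (2) 0 < 5 ✓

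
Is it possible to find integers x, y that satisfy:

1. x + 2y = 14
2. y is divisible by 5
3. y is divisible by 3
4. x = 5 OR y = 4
No

A contradictory subset is {x + 2y = 14, y is divisible by 3, x = 5 OR y = 4}. No integer assignment can satisfy these jointly:

  - x + 2y = 14: is a linear equation tying the variables together
  - y is divisible by 3: restricts y to multiples of 3
  - x = 5 OR y = 4: forces a choice: either x = 5 or y = 4

Split on the disjunction (x = 5 OR y = 4):
  • If x = 5: with x = 5, writing y = 3y', every remaining term of the linear equation is divisible by 6, so the left side is ≡ 0 (mod 6); but the right side 9 ≡ 3 (mod 6). No integers can satisfy it.
  • If y = 4: this contradicts the divisibility constraint — 4 is not a multiple of 3.
Both branches are infeasible, so the system has no integer solution.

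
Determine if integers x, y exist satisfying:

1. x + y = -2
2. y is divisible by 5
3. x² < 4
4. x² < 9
No

A contradictory subset is {x + y = -2, y is divisible by 5, x² < 4}. No integer assignment can satisfy these jointly:

  - x + y = -2: is a linear equation tying the variables together
  - y is divisible by 5: restricts y to multiples of 5
  - x² < 4: restricts x to |x| ≤ 1

The bounds confine x to {-1, 0, 1}. For each value, substitute into the equation:
  • x = -1: the equation forces y = -1, but 5 does not divide -1.
  • x = 0: the equation forces y = -2, but 5 does not divide -2.
  • x = 1: the equation forces y = -3, but 5 does not divide -3.
Every case fails, so no integer solution exists.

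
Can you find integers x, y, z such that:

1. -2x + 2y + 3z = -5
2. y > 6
Yes

Take x = 2, y = 7, z = -5. Substituting into each constraint:
  (1) -2(2) + 2(7) + 3(-5) = -5 ✓
  (2) 7 > 6 ✓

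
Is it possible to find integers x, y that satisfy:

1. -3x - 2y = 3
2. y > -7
Yes

Take x = -1, y = 0. Substituting into each constraint:
  (1) -3(-1) - 2(0) = 3 ✓
  (2) 0 > -7 ✓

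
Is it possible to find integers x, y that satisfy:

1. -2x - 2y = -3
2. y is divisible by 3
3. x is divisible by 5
No

Even the single constraint (-2x - 2y = -3) is infeasible over the integers.

  - -2x - 2y = -3: every term on the left is divisible by 2, so the LHS ≡ 0 (mod 2), but the RHS -3 is not — no integer solution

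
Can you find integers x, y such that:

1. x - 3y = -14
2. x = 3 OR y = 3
Yes

Take x = -5, y = 3. Substituting into each constraint:
  (1) (-5) - 3(3) = -14 ✓
  (2) y = 3, target 3 ✓ (second branch holds)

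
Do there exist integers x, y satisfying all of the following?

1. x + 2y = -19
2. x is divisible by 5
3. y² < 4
No

The full constraint system is jointly infeasible over the integers. Each constraint and what it forces:

  - x + 2y = -19: is a linear equation tying the variables together
  - x is divisible by 5: restricts x to multiples of 5
  - y² < 4: restricts y to |y| ≤ 1

The bounds confine y to {-1, 0, 1}. For each value, substitute into the equation:
  • y = -1: the equation forces x = -17, but 5 does not divide -17.
  • y = 0: the equation forces x = -19, but 5 does not divide -19.
  • y = 1: the equation forces x = -21, but 5 does not divide -21.
Every case fails, so no integer solution exists.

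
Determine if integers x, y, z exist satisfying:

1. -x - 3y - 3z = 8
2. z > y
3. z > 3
Yes

Take x = -20, y = 0, z = 4. Substituting into each constraint:
  (1) 20 - 3(0) - 3(4) = 8 ✓
  (2) 4 > 0 ✓
  (3) 4 > 3 ✓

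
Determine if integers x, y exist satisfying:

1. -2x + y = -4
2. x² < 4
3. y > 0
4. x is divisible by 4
No

A contradictory subset is {-2x + y = -4, x² < 4, y > 0}. No integer assignment can satisfy these jointly:

  - -2x + y = -4: is a linear equation tying the variables together
  - x² < 4: restricts x to |x| ≤ 1
  - y > 0: bounds one variable relative to a constant

Range argument: with x ∈ [-1, 1], y ∈ [1, ∞], the left side of the equation is at least -1, but the right side is -4 < -1. No integer solution exists.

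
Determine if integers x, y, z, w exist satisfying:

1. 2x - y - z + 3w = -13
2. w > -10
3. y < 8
Yes

Take x = -3, y = 7, z = 0, w = 0. Substituting into each constraint:
  (1) 2(-3) + (-7) + 0 + 3(0) = -13 ✓
  (2) 0 > -10 ✓
  (3) 7 < 8 ✓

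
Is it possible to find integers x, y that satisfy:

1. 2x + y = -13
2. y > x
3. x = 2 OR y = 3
Yes

Take x = -8, y = 3. Substituting into each constraint:
  (1) 2(-8) + 3 = -13 ✓
  (2) 3 > -8 ✓
  (3) y = 3, target 3 ✓ (second branch holds)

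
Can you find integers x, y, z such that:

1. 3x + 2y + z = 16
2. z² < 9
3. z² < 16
Yes

Take x = 0, y = 8, z = 0. Substituting into each constraint:
  (1) 3(0) + 2(8) + 0 = 16 ✓
  (2) z² = (0)² = 0, and 0 < 9 ✓
  (3) z² = (0)² = 0, and 0 < 16 ✓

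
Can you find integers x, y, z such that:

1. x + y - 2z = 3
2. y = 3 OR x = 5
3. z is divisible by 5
Yes

Take x = 5, y = -2, z = 0. Substituting into each constraint:
  (1) 5 + (-2) - 2(0) = 3 ✓
  (2) x = 5, target 5 ✓ (second branch holds)
  (3) 0 = 5 × 0, remainder 0 ✓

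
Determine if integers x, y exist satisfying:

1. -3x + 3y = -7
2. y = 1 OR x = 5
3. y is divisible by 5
No

Even the single constraint (-3x + 3y = -7) is infeasible over the integers.

  - -3x + 3y = -7: every term on the left is divisible by 3, so the LHS ≡ 0 (mod 3), but the RHS -7 is not — no integer solution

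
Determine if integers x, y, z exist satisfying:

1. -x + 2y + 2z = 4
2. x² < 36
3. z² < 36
Yes

Take x = 0, y = 2, z = 0. Substituting into each constraint:
  (1) 0 + 2(2) + 2(0) = 4 ✓
  (2) x² = (0)² = 0, and 0 < 36 ✓
  (3) z² = (0)² = 0, and 0 < 36 ✓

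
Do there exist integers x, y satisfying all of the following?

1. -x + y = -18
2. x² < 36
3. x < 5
Yes

Take x = 0, y = -18. Substituting into each constraint:
  (1) 0 + (-18) = -18 ✓
  (2) x² = (0)² = 0, and 0 < 36 ✓
  (3) 0 < 5 ✓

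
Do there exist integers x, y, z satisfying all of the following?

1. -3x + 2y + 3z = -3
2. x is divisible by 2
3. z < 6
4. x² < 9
Yes

Take x = 0, y = 0, z = -1. Substituting into each constraint:
  (1) -3(0) + 2(0) + 3(-1) = -3 ✓
  (2) 0 = 2 × 0, remainder 0 ✓
  (3) -1 < 6 ✓
  (4) x² = (0)² = 0, and 0 < 9 ✓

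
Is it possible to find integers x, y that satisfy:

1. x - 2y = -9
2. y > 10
Yes

Take x = 13, y = 11. Substituting into each constraint:
  (1) 13 - 2(11) = -9 ✓
  (2) 11 > 10 ✓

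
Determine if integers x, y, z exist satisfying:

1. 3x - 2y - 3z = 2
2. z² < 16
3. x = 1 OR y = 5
Yes

Take x = 3, y = 5, z = -1. Substituting into each constraint:
  (1) 3(3) - 2(5) - 3(-1) = 2 ✓
  (2) z² = (-1)² = 1, and 1 < 16 ✓
  (3) y = 5, target 5 ✓ (second branch holds)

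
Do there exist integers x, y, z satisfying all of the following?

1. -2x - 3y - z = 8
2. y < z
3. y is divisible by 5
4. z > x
Yes

Take x = -5, y = 0, z = 2. Substituting into each constraint:
  (1) -2(-5) - 3(0) + (-2) = 8 ✓
  (2) 0 < 2 ✓
  (3) 0 = 5 × 0, remainder 0 ✓
  (4) 2 > -5 ✓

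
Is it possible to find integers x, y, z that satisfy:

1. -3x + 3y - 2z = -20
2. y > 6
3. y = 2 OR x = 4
Yes

Take x = 4, y = 8, z = 16. Substituting into each constraint:
  (1) -3(4) + 3(8) - 2(16) = -20 ✓
  (2) 8 > 6 ✓
  (3) x = 4, target 4 ✓ (second branch holds)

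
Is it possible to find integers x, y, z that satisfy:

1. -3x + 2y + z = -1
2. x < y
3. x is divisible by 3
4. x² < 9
Yes

Take x = 0, y = 1, z = -3. Substituting into each constraint:
  (1) -3(0) + 2(1) + (-3) = -1 ✓
  (2) 0 < 1 ✓
  (3) 0 = 3 × 0, remainder 0 ✓
  (4) x² = (0)² = 0, and 0 < 9 ✓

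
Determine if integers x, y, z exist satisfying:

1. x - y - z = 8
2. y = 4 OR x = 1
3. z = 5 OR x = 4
Yes

Take x = 1, y = -12, z = 5. Substituting into each constraint:
  (1) 1 + 12 + (-5) = 8 ✓
  (2) x = 1, target 1 ✓ (second branch holds)
  (3) z = 5, target 5 ✓ (first branch holds)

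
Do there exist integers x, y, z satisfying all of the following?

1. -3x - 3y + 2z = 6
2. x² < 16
Yes

Take x = -2, y = 0, z = 0. Substituting into each constraint:
  (1) -3(-2) - 3(0) + 2(0) = 6 ✓
  (2) x² = (-2)² = 4, and 4 < 16 ✓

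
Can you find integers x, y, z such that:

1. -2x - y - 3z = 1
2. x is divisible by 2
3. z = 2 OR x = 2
Yes

Take x = 0, y = -7, z = 2. Substituting into each constraint:
  (1) -2(0) + 7 - 3(2) = 1 ✓
  (2) 0 = 2 × 0, remainder 0 ✓
  (3) z = 2, target 2 ✓ (first branch holds)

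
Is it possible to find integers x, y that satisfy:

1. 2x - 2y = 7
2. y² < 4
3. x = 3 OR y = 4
No

Even the single constraint (2x - 2y = 7) is infeasible over the integers.

  - 2x - 2y = 7: every term on the left is divisible by 2, so the LHS ≡ 0 (mod 2), but the RHS 7 is not — no integer solution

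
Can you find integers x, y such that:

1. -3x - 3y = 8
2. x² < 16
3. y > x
No

Even the single constraint (-3x - 3y = 8) is infeasible over the integers.

  - -3x - 3y = 8: every term on the left is divisible by 3, so the LHS ≡ 0 (mod 3), but the RHS 8 is not — no integer solution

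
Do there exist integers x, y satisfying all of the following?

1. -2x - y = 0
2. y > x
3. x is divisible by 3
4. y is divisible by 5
Yes

Take x = -15, y = 30. Substituting into each constraint:
  (1) -2(-15) + (-30) = 0 ✓
  (2) 30 > -15 ✓
  (3) -15 = 3 × -5, remainder 0 ✓
  (4) 30 = 5 × 6, remainder 0 ✓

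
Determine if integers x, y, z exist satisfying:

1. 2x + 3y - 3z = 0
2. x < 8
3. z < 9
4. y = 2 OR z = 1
Yes

Take x = -3, y = 2, z = 0. Substituting into each constraint:
  (1) 2(-3) + 3(2) - 3(0) = 0 ✓
  (2) -3 < 8 ✓
  (3) 0 < 9 ✓
  (4) y = 2, target 2 ✓ (first branch holds)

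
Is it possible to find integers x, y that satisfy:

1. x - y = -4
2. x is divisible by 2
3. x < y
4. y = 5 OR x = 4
Yes

Take x = 4, y = 8. Substituting into each constraint:
  (1) 4 + (-8) = -4 ✓
  (2) 4 = 2 × 2, remainder 0 ✓
  (3) 4 < 8 ✓
  (4) x = 4, target 4 ✓ (second branch holds)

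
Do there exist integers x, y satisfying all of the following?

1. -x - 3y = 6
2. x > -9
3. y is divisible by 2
Yes

Take x = -6, y = 0. Substituting into each constraint:
  (1) 6 - 3(0) = 6 ✓
  (2) -6 > -9 ✓
  (3) 0 = 2 × 0, remainder 0 ✓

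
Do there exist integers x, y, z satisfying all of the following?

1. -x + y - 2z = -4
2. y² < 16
Yes

Take x = 0, y = 0, z = 2. Substituting into each constraint:
  (1) 0 + 0 - 2(2) = -4 ✓
  (2) y² = (0)² = 0, and 0 < 16 ✓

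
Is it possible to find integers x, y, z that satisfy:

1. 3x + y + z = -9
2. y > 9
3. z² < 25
Yes

Take x = -7, y = 12, z = 0. Substituting into each constraint:
  (1) 3(-7) + 12 + 0 = -9 ✓
  (2) 12 > 9 ✓
  (3) z² = (0)² = 0, and 0 < 25 ✓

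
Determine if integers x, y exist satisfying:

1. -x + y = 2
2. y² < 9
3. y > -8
Yes

Take x = 0, y = 2. Substituting into each constraint:
  (1) 0 + 2 = 2 ✓
  (2) y² = (2)² = 4, and 4 < 9 ✓
  (3) 2 > -8 ✓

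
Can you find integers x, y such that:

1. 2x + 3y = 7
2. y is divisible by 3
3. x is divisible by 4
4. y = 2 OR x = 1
No

A contradictory subset is {2x + 3y = 7, y = 2 OR x = 1}. No integer assignment can satisfy these jointly:

  - 2x + 3y = 7: is a linear equation tying the variables together
  - y = 2 OR x = 1: forces a choice: either y = 2 or x = 1

Split on the disjunction (y = 2 OR x = 1):
  • If y = 2: with y = 2, every remaining term of the linear equation is divisible by 2, so the left side is ≡ 0 (mod 2); but the right side 1 ≡ 1 (mod 2). No integers can satisfy it.
  • If x = 1: with x = 1, every remaining term of the linear equation is divisible by 3, so the left side is ≡ 0 (mod 3); but the right side 5 ≡ 2 (mod 3). No integers can satisfy it.
Both branches are infeasible, so the system has no integer solution.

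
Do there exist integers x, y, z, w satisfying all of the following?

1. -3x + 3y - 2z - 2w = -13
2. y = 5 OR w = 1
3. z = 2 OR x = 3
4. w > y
Yes

Take x = 2, y = 5, z = 2, w = 9. Substituting into each constraint:
  (1) -3(2) + 3(5) - 2(2) - 2(9) = -13 ✓
  (2) y = 5, target 5 ✓ (first branch holds)
  (3) z = 2, target 2 ✓ (first branch holds)
  (4) 9 > 5 ✓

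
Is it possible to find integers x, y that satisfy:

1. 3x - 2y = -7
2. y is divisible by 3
No

The full constraint system is jointly infeasible over the integers. Each constraint and what it forces:

  - 3x - 2y = -7: is a linear equation tying the variables together
  - y is divisible by 3: restricts y to multiples of 3

Modular obstruction: writing y = 3y', every remaining term of the linear equation is divisible by 3, so the left side is ≡ 0 (mod 3); but the right side -7 ≡ 2 (mod 3). No integers can satisfy it.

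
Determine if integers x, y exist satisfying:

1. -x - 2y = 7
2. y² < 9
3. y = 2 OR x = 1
Yes

Take x = -11, y = 2. Substituting into each constraint:
  (1) 11 - 2(2) = 7 ✓
  (2) y² = (2)² = 4, and 4 < 9 ✓
  (3) y = 2, target 2 ✓ (first branch holds)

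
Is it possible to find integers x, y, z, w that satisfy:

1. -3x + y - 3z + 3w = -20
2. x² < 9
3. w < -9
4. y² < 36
Yes

Take x = 0, y = -2, z = -4, w = -10. Substituting into each constraint:
  (1) -3(0) + (-2) - 3(-4) + 3(-10) = -20 ✓
  (2) x² = (0)² = 0, and 0 < 9 ✓
  (3) -10 < -9 ✓
  (4) y² = (-2)² = 4, and 4 < 36 ✓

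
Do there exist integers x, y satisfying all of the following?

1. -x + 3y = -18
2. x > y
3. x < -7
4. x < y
No

A contradictory subset is {x > y, x < y}. No integer assignment can satisfy these jointly:

  - x > y: bounds one variable relative to another variable
  - x < y: bounds one variable relative to another variable

Direct contradiction: x > y and y > x cannot both hold.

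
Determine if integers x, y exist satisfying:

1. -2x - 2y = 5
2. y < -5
No

Even the single constraint (-2x - 2y = 5) is infeasible over the integers.

  - -2x - 2y = 5: every term on the left is divisible by 2, so the LHS ≡ 0 (mod 2), but the RHS 5 is not — no integer solution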